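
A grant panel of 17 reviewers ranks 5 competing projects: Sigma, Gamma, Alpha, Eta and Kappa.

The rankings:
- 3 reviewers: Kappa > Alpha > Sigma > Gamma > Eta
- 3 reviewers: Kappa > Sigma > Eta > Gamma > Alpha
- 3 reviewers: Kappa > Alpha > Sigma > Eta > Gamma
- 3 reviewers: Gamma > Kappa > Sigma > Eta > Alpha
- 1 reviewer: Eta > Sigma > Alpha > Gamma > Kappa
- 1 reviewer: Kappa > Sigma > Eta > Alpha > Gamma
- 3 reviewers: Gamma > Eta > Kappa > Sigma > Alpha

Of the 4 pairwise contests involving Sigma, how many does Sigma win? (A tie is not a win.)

Sigma against each rival (17 reviewers):
Sigma vs Gamma: Sigma is ranked higher on 3+3+3+1+1 = 11 ballots, Gamma on 6. Sigma wins 11–6.
Sigma vs Alpha: Sigma preferred on 3+3+1+1+3 = 11 ballots; Sigma wins 11–6.
Sigma vs Eta: Sigma wins 13–4.
Sigma vs Kappa: Sigma is ranked higher on 1 ballot, Kappa on 16. Kappa wins 16–1.
Sigma beats Gamma, Alpha, Eta; loses to Kappa — 3 pairwise wins.

3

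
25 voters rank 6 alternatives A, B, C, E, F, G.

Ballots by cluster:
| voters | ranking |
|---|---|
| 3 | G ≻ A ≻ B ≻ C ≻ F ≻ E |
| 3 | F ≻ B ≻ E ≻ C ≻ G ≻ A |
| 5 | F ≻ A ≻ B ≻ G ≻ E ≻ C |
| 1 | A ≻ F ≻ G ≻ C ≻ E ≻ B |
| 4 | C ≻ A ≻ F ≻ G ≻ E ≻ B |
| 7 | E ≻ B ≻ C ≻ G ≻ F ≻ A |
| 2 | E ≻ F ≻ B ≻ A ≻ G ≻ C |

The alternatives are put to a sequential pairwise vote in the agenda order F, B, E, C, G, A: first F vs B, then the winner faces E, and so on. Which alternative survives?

Round 1: F vs B — 15–10, F advances.
Round 2: F vs E — 16–9, F advances.
Round 3: F vs C — 11–14, C advances.
Round 4: C vs G — 14–11, C advances.
Round 5: C vs A — 14–11, C advances.
C survives the agenda.

C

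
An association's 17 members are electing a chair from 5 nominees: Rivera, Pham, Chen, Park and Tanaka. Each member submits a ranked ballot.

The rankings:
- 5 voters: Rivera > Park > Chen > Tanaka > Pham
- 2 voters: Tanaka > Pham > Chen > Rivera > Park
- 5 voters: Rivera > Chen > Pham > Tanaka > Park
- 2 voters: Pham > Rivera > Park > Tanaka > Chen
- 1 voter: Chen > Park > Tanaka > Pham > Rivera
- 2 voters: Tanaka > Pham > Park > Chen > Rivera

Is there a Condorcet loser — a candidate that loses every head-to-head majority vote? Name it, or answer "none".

none

Pairwise majorities:
Rivera vs Pham: Rivera wins 10–7.
Rivera vs Chen: Rivera wins 12–5.
Rivera vs Park: Rivera wins 14–3.
Rivera–Tanaka: Rivera 12–5.
Pham vs Chen: Chen, 11–6.
Pham vs Park: 2+5+2+2 = 11 for Pham, 6 for Park — Pham by 11–6.
Pham vs Tanaka: Pham is ranked higher on 5+2 = 7 ballots, Tanaka on 10. Tanaka wins 10–7.
Chen vs Park: Park, 9–8.
Chen vs Tanaka: Chen, 11–6.
Park vs Tanaka: Tanaka wins 9–8.
Every candidate wins at least one matchup (Rivera beats Pham; Pham beats Park; Chen beats Pham; Park beats Chen; Tanaka beats Pham), so there is no Condorcet loser.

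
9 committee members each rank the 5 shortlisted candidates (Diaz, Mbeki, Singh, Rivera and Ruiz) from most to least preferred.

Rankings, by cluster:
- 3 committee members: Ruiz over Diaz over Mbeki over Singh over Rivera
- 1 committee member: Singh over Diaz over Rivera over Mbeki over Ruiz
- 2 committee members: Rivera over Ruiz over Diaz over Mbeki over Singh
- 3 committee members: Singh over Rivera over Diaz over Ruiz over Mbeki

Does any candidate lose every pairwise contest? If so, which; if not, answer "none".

none

Head-to-head results (9 committee members):
Diaz vs Mbeki: 9 to 0, Diaz.
Diaz vs Singh: Diaz wins 5–4.
Diaz vs Rivera: Diaz preferred on 3+1 = 4 ballots; Rivera wins 5–4.
Diaz–Ruiz: Ruiz 5–4.
Mbeki vs Singh: 3+2 = 5 for Mbeki, 4 for Singh — Mbeki by 5–4.
Mbeki vs Rivera: Rivera, 6–3.
Mbeki vs Ruiz: Mbeki preferred on 1 ballot; Ruiz wins 8–1.
Singh vs Rivera: Singh wins 7–2.
Singh vs Ruiz: Ruiz wins 5–4.
Rivera vs Ruiz: Rivera wins 6–3.
Every candidate wins at least one matchup (Diaz beats Mbeki; Mbeki beats Singh; Singh beats Rivera; Rivera beats Diaz; Ruiz beats Diaz), so there is no Condorcet loser.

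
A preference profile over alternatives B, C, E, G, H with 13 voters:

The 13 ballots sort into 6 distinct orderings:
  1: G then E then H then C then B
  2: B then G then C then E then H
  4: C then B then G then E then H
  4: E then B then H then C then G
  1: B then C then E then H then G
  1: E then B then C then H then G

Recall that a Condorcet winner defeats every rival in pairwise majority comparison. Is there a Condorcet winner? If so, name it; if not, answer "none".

Head-to-head results (13 voters):
B vs C: B wins 8–5.
B vs E: B preferred on 2+4+1 = 7 ballots; B wins 7–6.
B vs G: 2+4+4+1+1 = 12 for B, 1 for G — B by 12–1.
B vs H: 12 to 1, B.
C vs E: C wins 7–6.
C vs G: C preferred on 4+4+1+1 = 10 ballots; C wins 10–3.
C vs H: C preferred on 2+4+1+1 = 8 ballots; C wins 8–5.
E–G: G 7–6.
E–H: E 13–0.
G vs H: G, 7–6.
B wins every pairwise contest, so B is the Condorcet winner.

B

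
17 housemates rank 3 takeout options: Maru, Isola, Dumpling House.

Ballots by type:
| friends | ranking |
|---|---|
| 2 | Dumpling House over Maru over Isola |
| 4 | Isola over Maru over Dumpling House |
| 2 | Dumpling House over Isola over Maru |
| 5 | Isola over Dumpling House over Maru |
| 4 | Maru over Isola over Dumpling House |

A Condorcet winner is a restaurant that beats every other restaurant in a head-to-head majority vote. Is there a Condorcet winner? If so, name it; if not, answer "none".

Isola

Pairwise majorities:
Maru vs Isola: 6 to 11, Isola.
Maru vs Dumpling House: Maru is ranked higher on 4+4 = 8 ballots, Dumpling House on 9. Dumpling House wins 9–8.
Isola vs Dumpling House: Isola is ranked higher on 4+5+4 = 13 ballots, Dumpling House on 4. Isola wins 13–4.
Isola beats each of Maru, Dumpling House — Isola is the Condorcet winner.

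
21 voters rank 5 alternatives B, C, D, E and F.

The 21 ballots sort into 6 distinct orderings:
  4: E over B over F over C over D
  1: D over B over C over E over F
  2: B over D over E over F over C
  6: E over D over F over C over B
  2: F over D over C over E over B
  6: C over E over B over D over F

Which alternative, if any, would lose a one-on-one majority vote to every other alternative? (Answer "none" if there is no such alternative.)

Pairwise majorities:
B vs C: C wins 14–7.
B vs D: B, 12–9.
B vs E: B preferred on 1+2 = 3 ballots; E wins 18–3.
B vs F: B, 13–8.
C vs D: 4+6 = 10 for C, 11 for D — D by 11–10.
C vs E: E, 12–9.
C–F: F 14–7.
D vs E: E wins 16–5.
D–F: D 15–6.
E vs F: E, 19–2.
Each alternative has at least one pairwise win (B beats D; C beats B; D beats C; E beats B; F beats C) — no Condorcet loser.

none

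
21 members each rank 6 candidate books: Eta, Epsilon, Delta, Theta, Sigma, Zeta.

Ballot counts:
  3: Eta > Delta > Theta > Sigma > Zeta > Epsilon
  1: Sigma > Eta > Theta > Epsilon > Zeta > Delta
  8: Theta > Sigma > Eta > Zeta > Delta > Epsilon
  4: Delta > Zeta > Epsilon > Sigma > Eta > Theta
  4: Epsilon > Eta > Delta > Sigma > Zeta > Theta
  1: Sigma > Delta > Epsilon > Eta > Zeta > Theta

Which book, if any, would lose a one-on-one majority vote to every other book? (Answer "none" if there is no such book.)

Epsilon

Head-to-head results (21 members):
Eta vs Epsilon: Eta wins 12–9.
Eta vs Delta: Eta, 16–5.
Eta vs Theta: Eta, 13–8.
Eta vs Sigma: Eta is ranked higher on 3+4 = 7 ballots, Sigma on 14. Sigma wins 14–7.
Eta vs Zeta: Eta wins 17–4.
Epsilon vs Delta: Delta wins 16–5.
Epsilon–Theta: Theta 12–9.
Epsilon vs Sigma: 8 to 13, Sigma.
Epsilon vs Zeta: Epsilon preferred on 1+4+1 = 6 ballots; Zeta wins 15–6.
Delta vs Theta: Delta is ranked higher on 3+4+4+1 = 12 ballots, Theta on 9. Delta wins 12–9.
Delta vs Sigma: Delta, 11–10.
Delta vs Zeta: Delta, 12–9.
Theta vs Sigma: Theta wins 11–10.
Theta vs Zeta: Theta preferred on 3+1+8 = 12 ballots; Theta wins 12–9.
Sigma vs Zeta: Sigma wins 17–4.
Epsilon loses to every other book — it is the Condorcet loser.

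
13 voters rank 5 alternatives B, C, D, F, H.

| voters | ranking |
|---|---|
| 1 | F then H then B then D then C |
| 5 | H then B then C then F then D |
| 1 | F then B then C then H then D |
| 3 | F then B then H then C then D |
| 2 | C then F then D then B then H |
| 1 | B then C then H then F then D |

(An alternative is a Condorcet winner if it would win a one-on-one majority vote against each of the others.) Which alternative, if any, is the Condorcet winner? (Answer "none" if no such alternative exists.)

Head-to-head results (13 voters):
B vs C: B wins 11–2.
B vs D: B, 11–2.
B vs F: F wins 7–6.
B vs H: B, 7–6.
C–D: C 12–1.
C vs F: C, 8–5.
C–H: H 9–4.
D–F: F 13–0.
D–H: H 11–2.
F vs H: F wins 7–6.
No alternative is unbeaten: B loses to F; C loses to B; D loses to B; F loses to C; H loses to B. In particular B → C → F → B is a majority cycle — no Condorcet winner exists.

none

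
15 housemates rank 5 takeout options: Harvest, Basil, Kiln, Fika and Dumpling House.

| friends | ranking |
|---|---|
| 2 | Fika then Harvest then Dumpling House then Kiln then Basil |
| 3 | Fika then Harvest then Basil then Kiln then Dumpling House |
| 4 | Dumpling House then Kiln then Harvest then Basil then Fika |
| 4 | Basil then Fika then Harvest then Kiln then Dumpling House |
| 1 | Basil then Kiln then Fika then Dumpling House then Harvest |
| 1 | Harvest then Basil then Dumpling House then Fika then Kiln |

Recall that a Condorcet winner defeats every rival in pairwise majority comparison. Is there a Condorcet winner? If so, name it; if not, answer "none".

none

Head-to-head results (15 friends):
Harvest vs Basil: Harvest, 10–5.
Harvest–Kiln: Harvest 10–5.
Harvest–Fika: Fika 10–5.
Harvest–Dumpling House: Harvest 10–5.
Basil–Kiln: Basil 9–6.
Basil–Fika: Basil 10–5.
Basil vs Dumpling House: Basil preferred on 3+4+1+1 = 9 ballots; Basil wins 9–6.
Kiln vs Fika: 5 to 10, Fika.
Kiln–Dumpling House: Kiln 8–7.
Fika vs Dumpling House: Fika, 10–5.
Every restaurant loses at least once (Harvest loses to Fika; Basil loses to Harvest; Kiln loses to Harvest; Fika loses to Basil; Dumpling House loses to Harvest). The majority relation contains the cycle Harvest > Basil > Fika > Harvest, so there is no Condorcet winner.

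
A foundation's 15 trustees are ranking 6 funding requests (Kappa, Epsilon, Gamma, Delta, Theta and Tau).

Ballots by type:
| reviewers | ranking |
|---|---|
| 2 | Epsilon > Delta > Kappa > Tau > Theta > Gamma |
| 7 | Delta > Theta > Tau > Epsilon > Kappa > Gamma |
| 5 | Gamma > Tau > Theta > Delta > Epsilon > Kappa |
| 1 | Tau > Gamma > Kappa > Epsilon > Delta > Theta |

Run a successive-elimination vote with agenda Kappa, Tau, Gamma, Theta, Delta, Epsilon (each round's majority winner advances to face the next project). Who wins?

Delta

Round 1: Kappa vs Tau — 2–13, Tau advances.
Round 2: Tau vs Gamma — 10–5, Tau advances.
Round 3: Tau vs Theta — 8–7, Tau advances.
Round 4: Tau vs Delta — 6–9, Delta advances.
Round 5: Delta vs Epsilon — 12–3, Delta advances.
Delta survives the agenda.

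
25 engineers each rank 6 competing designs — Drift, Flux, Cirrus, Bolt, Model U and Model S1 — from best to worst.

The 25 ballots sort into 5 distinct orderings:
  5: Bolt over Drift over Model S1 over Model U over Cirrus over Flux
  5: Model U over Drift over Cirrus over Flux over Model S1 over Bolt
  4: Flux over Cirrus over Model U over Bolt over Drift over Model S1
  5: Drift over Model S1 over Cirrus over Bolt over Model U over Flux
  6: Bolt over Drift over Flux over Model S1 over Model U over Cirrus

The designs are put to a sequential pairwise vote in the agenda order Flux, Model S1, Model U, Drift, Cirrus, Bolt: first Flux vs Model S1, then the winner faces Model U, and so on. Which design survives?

Bolt

Round 1: Flux vs Model S1 — 15–10, Flux advances.
Round 2: Flux vs Model U — 10–15, Model U advances.
Round 3: Model U vs Drift — 9–16, Drift advances.
Round 4: Drift vs Cirrus — 21–4, Drift advances.
Round 5: Drift vs Bolt — 10–15, Bolt advances.
The agenda winner is Bolt.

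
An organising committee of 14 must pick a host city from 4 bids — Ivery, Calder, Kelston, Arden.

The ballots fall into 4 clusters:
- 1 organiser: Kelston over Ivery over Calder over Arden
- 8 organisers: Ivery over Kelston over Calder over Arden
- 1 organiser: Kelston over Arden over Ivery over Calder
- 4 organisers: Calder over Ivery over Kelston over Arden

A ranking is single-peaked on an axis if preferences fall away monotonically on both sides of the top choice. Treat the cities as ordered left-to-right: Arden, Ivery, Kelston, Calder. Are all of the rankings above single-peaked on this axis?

no

Axis positions: Arden=1, Ivery=2, Kelston=3, Calder=4.
Cluster 1 (peak Kelston at position 3): ranking walks positions 3-2-4-1, expanding outward from the peak — single-peaked.
Cluster 2 (peak Ivery at position 2): ranking walks positions 2-3-4-1, expanding outward from the peak — single-peaked.
Cluster 3: ranking walks positions 3-1-2-4; Arden is ranked above Ivery even though Ivery lies between Arden and the peak Kelston on the axis — preferences dip and rise again. Not single-peaked.
Cluster 4: ranking walks positions 4-2-3-1; Ivery is ranked above Kelston even though Kelston lies between Ivery and the peak Calder on the axis — preferences dip and rise again. Not single-peaked.
Cluster 3 violates single-peakedness, so the profile is not single-peaked on this axis.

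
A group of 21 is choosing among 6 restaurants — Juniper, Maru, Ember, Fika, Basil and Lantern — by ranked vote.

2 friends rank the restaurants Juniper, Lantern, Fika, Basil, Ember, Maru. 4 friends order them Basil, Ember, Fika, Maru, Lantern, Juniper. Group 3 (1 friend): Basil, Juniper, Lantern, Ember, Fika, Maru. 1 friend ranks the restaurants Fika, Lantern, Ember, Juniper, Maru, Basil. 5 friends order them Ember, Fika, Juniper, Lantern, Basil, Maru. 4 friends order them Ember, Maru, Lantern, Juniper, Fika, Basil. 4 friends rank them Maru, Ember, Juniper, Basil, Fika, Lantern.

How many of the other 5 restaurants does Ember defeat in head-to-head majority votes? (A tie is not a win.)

Ember against each rival (21 friends):
Ember vs Juniper: 18 to 3, Ember.
Ember vs Maru: 17 to 4, Ember.
Ember vs Fika: Ember wins 18–3.
Ember vs Basil: Ember, 14–7.
Ember–Lantern: Ember 17–4.
Ember beats Juniper, Maru, Fika, Basil, Lantern — 5 pairwise wins.

5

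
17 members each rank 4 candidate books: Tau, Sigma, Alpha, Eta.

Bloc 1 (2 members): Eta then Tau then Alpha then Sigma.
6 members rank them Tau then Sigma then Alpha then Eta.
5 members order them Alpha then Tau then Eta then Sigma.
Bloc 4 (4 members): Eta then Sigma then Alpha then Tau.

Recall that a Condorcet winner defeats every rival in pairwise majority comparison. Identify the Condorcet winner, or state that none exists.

none

Head-to-head results (17 members):
Tau vs Sigma: 2+6+5 = 13 for Tau, 4 for Sigma — Tau by 13–4.
Tau vs Alpha: 8 to 9, Alpha.
Tau vs Eta: Tau is ranked higher on 6+5 = 11 ballots, Eta on 6. Tau wins 11–6.
Sigma vs Alpha: 6+4 = 10 for Sigma, 7 for Alpha — Sigma by 10–7.
Sigma vs Eta: Sigma preferred on 6 ballots; Eta wins 11–6.
Alpha vs Eta: Alpha is ranked higher on 6+5 = 11 ballots, Eta on 6. Alpha wins 11–6.
No book is unbeaten: Tau loses to Alpha; Sigma loses to Tau; Alpha loses to Sigma; Eta loses to Tau. In particular Tau > Sigma > Alpha > Tau is a majority cycle — no Condorcet winner exists.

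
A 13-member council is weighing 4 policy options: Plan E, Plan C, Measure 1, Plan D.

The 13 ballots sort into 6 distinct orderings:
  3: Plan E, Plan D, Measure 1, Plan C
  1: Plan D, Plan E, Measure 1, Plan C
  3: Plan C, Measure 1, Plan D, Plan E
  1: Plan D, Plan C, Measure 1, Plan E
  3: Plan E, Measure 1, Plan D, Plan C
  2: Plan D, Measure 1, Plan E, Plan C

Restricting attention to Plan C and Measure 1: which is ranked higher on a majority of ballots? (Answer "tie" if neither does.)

Measure 1

Ballots ranking Plan C above Measure 1: 3 + 1 = 4.
Ballots ranking Measure 1 above Plan C: 13 − 4 = 9.
Measure 1 wins the head-to-head 9–4.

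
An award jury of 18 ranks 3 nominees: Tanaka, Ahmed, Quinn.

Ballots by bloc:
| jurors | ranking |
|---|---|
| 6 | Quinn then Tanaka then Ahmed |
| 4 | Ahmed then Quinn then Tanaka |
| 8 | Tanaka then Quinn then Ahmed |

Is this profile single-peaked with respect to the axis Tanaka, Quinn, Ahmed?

yes

Axis positions: Tanaka=1, Quinn=2, Ahmed=3.
Bloc 1 (peak Quinn at position 2): ranking walks positions 2-1-3, expanding outward from the peak — single-peaked.
Bloc 2 (peak Ahmed at position 3): ranking walks positions 3-2-1, expanding outward from the peak — single-peaked.
Bloc 3 (peak Tanaka at position 1): ranking walks positions 1-2-3, expanding outward from the peak — single-peaked.
Every ranking is single-peaked on this axis.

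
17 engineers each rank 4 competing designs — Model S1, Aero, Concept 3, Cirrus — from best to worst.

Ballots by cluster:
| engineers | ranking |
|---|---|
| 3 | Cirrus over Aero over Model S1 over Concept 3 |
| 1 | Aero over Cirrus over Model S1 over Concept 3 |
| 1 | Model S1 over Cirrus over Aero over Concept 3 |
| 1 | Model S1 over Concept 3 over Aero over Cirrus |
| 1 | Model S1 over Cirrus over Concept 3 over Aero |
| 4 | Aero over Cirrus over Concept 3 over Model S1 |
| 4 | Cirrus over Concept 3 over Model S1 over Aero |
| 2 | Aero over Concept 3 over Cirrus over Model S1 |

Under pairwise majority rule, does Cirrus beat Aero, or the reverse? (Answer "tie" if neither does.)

Ballots ranking Cirrus above Aero: 3 + 1 + 1 + 4 = 9.
Ballots ranking Aero above Cirrus: 17 − 9 = 8.
Cirrus wins the head-to-head 9–8.

Cirrus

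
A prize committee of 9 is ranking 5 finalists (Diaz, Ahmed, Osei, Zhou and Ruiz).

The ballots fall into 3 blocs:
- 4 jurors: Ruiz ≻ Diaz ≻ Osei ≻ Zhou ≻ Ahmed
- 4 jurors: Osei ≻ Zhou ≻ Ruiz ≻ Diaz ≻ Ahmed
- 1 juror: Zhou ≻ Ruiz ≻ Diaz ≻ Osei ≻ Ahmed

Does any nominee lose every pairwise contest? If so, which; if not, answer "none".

Ahmed

Pairwise majorities:
Diaz vs Ahmed: Diaz, 9–0.
Diaz–Osei: Diaz 5–4.
Diaz vs Zhou: Diaz preferred on 4 ballots; Zhou wins 5–4.
Diaz–Ruiz: Ruiz 9–0.
Ahmed vs Osei: Osei, 9–0.
Ahmed vs Zhou: Zhou, 9–0.
Ahmed–Ruiz: Ruiz 9–0.
Osei vs Zhou: Osei preferred on 4+4 = 8 ballots; Osei wins 8–1.
Osei vs Ruiz: Osei preferred on 4 ballots; Ruiz wins 5–4.
Zhou–Ruiz: Zhou 5–4.
Only Ahmed has no wins; Ahmed is the Condorcet loser.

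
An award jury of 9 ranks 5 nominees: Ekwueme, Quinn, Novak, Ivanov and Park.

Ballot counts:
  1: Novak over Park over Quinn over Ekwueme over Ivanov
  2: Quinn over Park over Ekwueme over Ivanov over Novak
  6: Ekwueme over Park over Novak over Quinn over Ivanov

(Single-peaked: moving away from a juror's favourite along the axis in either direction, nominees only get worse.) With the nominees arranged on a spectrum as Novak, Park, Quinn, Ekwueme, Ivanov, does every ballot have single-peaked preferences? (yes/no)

no

Axis positions: Novak=1, Park=2, Quinn=3, Ekwueme=4, Ivanov=5.
Type 1 (peak Novak at position 1): ranking walks positions 1-2-3-4-5, expanding outward from the peak — single-peaked.
Type 2 (peak Quinn at position 3): ranking walks positions 3-2-4-5-1, expanding outward from the peak — single-peaked.
Type 3: ranking walks positions 4-2-1-3-5; Park is ranked above Quinn even though Quinn lies between Park and the peak Ekwueme on the axis — preferences dip and rise again. Not single-peaked.
Type 3 violates single-peakedness, so the profile is not single-peaked on this axis.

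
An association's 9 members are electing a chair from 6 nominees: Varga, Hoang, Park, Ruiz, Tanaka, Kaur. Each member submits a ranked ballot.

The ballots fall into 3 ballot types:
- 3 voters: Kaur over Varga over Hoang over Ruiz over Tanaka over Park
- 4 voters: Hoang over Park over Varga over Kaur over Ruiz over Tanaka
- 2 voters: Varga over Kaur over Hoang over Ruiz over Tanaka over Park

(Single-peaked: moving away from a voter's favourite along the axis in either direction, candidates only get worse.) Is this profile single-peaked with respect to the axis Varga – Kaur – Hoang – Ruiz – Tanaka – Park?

no

Axis positions: Varga=1, Kaur=2, Hoang=3, Ruiz=4, Tanaka=5, Park=6.
Ballot type 1 (peak Kaur at position 2): ranking walks positions 2-1-3-4-5-6, expanding outward from the peak — single-peaked.
Ballot type 2: ranking walks positions 3-6-1-2-4-5; Park is ranked above Ruiz even though Ruiz lies between Park and the peak Hoang on the axis — preferences dip and rise again. Not single-peaked.
Ballot type 3 (peak Varga at position 1): ranking walks positions 1-2-3-4-5-6, expanding outward from the peak — single-peaked.
Ballot type 2 violates single-peakedness, so the profile is not single-peaked on this axis.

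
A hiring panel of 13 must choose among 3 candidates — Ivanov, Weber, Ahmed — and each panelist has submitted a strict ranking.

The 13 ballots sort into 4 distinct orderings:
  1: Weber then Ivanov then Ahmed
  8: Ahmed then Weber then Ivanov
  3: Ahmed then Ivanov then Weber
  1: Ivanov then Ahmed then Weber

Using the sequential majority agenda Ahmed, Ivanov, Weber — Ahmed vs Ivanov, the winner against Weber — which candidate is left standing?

Round 1: Ahmed vs Ivanov — 11–2, Ahmed advances.
Round 2: Ahmed vs Weber — 12–1, Ahmed advances.
The agenda winner is Ahmed.

Ahmed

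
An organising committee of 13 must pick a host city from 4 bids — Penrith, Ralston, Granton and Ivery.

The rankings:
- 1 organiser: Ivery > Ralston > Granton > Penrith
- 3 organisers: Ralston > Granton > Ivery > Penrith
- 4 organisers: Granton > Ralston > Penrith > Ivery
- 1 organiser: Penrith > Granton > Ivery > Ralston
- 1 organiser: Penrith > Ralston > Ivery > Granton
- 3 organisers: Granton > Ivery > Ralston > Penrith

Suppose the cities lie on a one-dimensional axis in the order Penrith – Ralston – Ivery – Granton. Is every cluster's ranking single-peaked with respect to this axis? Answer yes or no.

no

Axis positions: Penrith=1, Ralston=2, Ivery=3, Granton=4.
Cluster 1 (peak Ivery at position 3): ranking walks positions 3-2-4-1, expanding outward from the peak — single-peaked.
Cluster 2: ranking walks positions 2-4-3-1; Granton is ranked above Ivery even though Ivery lies between Granton and the peak Ralston on the axis — preferences dip and rise again. Not single-peaked.
Cluster 3: ranking walks positions 4-2-1-3; Ralston is ranked above Ivery even though Ivery lies between Ralston and the peak Granton on the axis — preferences dip and rise again. Not single-peaked.
Cluster 4: ranking walks positions 1-4-3-2; Granton is ranked above Ralston even though Ralston lies between Granton and the peak Penrith on the axis — preferences dip and rise again. Not single-peaked.
Cluster 5 (peak Penrith at position 1): ranking walks positions 1-2-3-4, expanding outward from the peak — single-peaked.
Cluster 6 (peak Granton at position 4): ranking walks positions 4-3-2-1, expanding outward from the peak — single-peaked.
Cluster 2 violates single-peakedness, so the profile is not single-peaked on this axis.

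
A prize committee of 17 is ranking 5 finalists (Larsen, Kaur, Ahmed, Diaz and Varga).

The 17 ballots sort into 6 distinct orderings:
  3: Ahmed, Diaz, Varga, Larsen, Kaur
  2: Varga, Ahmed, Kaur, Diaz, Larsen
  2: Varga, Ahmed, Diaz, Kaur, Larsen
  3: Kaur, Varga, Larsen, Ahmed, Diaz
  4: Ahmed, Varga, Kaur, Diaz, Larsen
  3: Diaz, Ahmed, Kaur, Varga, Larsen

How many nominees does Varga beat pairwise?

Varga against each rival (17 jurors):
Varga vs Larsen: Varga, 17–0.
Varga vs Kaur: Varga wins 11–6.
Varga vs Ahmed: Varga preferred on 2+2+3 = 7 ballots; Ahmed wins 10–7.
Varga vs Diaz: Varga, 11–6.
Varga beats Larsen, Kaur, Diaz; loses to Ahmed — 3 pairwise wins.

3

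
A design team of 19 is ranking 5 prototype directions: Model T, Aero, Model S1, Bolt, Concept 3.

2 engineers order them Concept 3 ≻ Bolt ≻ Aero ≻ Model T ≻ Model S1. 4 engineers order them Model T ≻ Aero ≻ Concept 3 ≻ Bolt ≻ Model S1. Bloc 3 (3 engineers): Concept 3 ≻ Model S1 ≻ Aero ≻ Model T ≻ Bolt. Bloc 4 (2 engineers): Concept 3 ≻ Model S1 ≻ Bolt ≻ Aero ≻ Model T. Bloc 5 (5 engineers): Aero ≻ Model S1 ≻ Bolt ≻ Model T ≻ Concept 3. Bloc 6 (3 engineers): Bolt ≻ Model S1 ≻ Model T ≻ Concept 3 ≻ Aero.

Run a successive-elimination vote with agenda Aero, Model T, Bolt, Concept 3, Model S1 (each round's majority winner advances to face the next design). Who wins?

Concept 3

Round 1: Aero vs Model T — 12–7, Aero advances.
Round 2: Aero vs Bolt — 12–7, Aero advances.
Round 3: Aero vs Concept 3 — 9–10, Concept 3 advances.
Round 4: Concept 3 vs Model S1 — 11–8, Concept 3 advances.
The agenda winner is Concept 3.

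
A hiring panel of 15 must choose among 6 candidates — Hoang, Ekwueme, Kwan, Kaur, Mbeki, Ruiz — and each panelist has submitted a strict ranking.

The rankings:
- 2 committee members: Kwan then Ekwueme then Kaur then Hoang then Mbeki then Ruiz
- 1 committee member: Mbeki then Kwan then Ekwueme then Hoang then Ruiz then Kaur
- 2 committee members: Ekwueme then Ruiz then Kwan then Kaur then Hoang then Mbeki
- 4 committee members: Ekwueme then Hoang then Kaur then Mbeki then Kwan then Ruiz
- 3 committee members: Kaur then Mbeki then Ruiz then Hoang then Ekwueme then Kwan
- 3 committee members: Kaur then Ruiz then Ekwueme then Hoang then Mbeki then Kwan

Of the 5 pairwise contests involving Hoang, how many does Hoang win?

Hoang against each rival (15 committee members):
Hoang vs Ekwueme: Hoang is ranked higher on 3 ballots, Ekwueme on 12. Ekwueme wins 12–3.
Hoang vs Kwan: 4+3+3 = 10 for Hoang, 5 for Kwan — Hoang by 10–5.
Hoang vs Kaur: 5 to 10, Kaur.
Hoang vs Mbeki: 2+2+4+3 = 11 for Hoang, 4 for Mbeki — Hoang by 11–4.
Hoang vs Ruiz: Hoang is ranked higher on 2+1+4 = 7 ballots, Ruiz on 8. Ruiz wins 8–7.
Hoang beats Kwan, Mbeki; loses to Ekwueme, Kaur, Ruiz — 2 pairwise wins.

2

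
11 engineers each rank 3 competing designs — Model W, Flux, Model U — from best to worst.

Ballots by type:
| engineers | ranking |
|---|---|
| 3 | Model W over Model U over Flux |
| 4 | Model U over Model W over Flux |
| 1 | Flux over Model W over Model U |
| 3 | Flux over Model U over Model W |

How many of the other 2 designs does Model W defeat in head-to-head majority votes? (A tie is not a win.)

Model W against each rival (11 engineers):
Model W vs Flux: Model W is ranked higher on 3+4 = 7 ballots, Flux on 4. Model W wins 7–4.
Model W vs Model U: Model W is ranked higher on 3+1 = 4 ballots, Model U on 7. Model U wins 7–4.
Model W beats Flux; loses to Model U — 1 pairwise win.

1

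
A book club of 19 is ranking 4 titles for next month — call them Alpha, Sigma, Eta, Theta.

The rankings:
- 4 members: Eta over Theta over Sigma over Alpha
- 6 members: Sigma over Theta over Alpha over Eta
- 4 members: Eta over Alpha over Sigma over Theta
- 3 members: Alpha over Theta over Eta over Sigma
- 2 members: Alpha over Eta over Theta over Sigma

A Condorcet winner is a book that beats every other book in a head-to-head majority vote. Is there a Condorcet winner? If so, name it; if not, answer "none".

Check each pair by majority over 19 ballots:
Alpha–Sigma: Sigma 10–9.
Alpha vs Eta: Alpha, 11–8.
Alpha vs Theta: Theta, 10–9.
Sigma vs Eta: Eta, 13–6.
Sigma vs Theta: Sigma, 10–9.
Eta vs Theta: Eta, 10–9.
No book is unbeaten: Alpha loses to Sigma; Sigma loses to Eta; Eta loses to Alpha; Theta loses to Sigma. In particular Alpha beats Eta beats Sigma beats Alpha is a majority cycle — no Condorcet winner exists.

none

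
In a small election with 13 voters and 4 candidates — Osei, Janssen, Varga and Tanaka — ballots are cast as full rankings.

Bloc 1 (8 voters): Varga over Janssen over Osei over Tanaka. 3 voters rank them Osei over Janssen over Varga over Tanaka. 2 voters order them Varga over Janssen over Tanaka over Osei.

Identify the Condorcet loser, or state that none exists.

Head-to-head results (13 voters):
Osei vs Janssen: Janssen, 10–3.
Osei vs Varga: Varga, 10–3.
Osei vs Tanaka: Osei preferred on 8+3 = 11 ballots; Osei wins 11–2.
Janssen vs Varga: Janssen preferred on 3 ballots; Varga wins 10–3.
Janssen–Tanaka: Janssen 13–0.
Varga vs Tanaka: Varga preferred on 8+3+2 = 13 ballots; Varga wins 13–0.
Tanaka is beaten in every head-to-head and is the Condorcet loser.

Tanaka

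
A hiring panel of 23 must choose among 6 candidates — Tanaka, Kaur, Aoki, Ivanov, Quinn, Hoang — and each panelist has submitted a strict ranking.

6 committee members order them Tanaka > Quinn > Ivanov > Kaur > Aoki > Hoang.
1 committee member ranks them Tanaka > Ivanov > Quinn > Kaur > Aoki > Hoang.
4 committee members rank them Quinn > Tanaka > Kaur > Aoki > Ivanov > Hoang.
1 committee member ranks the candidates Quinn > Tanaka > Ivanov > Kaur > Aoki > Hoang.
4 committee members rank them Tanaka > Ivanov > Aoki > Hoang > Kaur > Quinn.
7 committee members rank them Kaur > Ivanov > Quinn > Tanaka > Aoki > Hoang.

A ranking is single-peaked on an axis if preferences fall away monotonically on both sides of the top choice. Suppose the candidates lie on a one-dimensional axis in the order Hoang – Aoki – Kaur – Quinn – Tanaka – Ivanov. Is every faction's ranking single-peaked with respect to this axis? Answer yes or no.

Axis positions: Hoang=1, Aoki=2, Kaur=3, Quinn=4, Tanaka=5, Ivanov=6.
Faction 1 (peak Tanaka at position 5): ranking walks positions 5-4-6-3-2-1, expanding outward from the peak — single-peaked.
Faction 2 (peak Tanaka at position 5): ranking walks positions 5-6-4-3-2-1, expanding outward from the peak — single-peaked.
Faction 3 (peak Quinn at position 4): ranking walks positions 4-5-3-2-6-1, expanding outward from the peak — single-peaked.
Faction 4 (peak Quinn at position 4): ranking walks positions 4-5-6-3-2-1, expanding outward from the peak — single-peaked.
Faction 5: ranking walks positions 5-6-2-1-3-4; Aoki is ranked above Quinn even though Quinn lies between Aoki and the peak Tanaka on the axis — preferences dip and rise again. Not single-peaked.
Faction 6: ranking walks positions 3-6-4-5-2-1; Ivanov is ranked above Quinn even though Quinn lies between Ivanov and the peak Kaur on the axis — preferences dip and rise again. Not single-peaked.
Faction 5 violates single-peakedness, so the profile is not single-peaked on this axis.

no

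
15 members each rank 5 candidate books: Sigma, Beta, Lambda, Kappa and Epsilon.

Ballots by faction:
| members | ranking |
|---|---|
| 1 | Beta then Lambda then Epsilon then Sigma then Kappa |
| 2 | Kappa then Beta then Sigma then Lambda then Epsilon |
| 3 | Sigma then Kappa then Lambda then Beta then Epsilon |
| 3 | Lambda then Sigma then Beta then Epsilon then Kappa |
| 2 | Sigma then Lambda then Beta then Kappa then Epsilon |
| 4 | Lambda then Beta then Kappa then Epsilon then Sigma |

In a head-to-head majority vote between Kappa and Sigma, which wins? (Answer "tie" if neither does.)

Sigma

Ballots ranking Kappa above Sigma: 2 + 4 = 6.
Ballots ranking Sigma above Kappa: 15 − 6 = 9.
Sigma wins the head-to-head 9–6.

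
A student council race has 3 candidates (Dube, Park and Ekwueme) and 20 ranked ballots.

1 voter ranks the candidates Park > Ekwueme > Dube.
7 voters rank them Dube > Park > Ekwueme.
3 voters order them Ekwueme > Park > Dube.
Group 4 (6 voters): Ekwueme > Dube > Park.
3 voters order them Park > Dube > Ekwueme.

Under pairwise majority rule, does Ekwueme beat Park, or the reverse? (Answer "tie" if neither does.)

Ballots ranking Ekwueme above Park: 3 + 6 = 9.
Ballots ranking Park above Ekwueme: 20 − 9 = 11.
Park wins the head-to-head 11–9.

Park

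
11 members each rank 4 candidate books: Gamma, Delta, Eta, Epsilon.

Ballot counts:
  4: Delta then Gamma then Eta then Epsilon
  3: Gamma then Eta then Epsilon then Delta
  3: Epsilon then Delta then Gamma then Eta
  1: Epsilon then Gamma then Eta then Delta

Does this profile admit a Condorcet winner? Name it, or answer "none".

Head-to-head results (11 members):
Gamma vs Delta: Gamma is ranked higher on 3+1 = 4 ballots, Delta on 7. Delta wins 7–4.
Gamma vs Eta: Gamma is ranked higher on 4+3+3+1 = 11 ballots, Eta on 0. Gamma wins 11–0.
Gamma vs Epsilon: 7 to 4, Gamma.
Delta vs Eta: Delta is ranked higher on 4+3 = 7 ballots, Eta on 4. Delta wins 7–4.
Delta vs Epsilon: Delta preferred on 4 ballots; Epsilon wins 7–4.
Eta vs Epsilon: 7 to 4, Eta.
Each book drops at least one matchup (Gamma loses to Delta; Delta loses to Epsilon; Eta loses to Gamma; Epsilon loses to Gamma); the cycle Gamma beats Epsilon beats Delta beats Gamma rules out a Condorcet winner.

none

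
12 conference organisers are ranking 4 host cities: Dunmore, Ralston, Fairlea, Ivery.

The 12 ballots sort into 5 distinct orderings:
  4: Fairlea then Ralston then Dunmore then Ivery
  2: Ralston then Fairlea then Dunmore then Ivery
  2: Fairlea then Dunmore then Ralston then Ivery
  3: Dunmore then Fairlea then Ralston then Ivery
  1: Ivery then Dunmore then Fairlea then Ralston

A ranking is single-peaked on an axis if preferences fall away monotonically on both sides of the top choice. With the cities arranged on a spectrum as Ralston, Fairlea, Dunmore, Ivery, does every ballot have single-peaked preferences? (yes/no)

yes

Axis positions: Ralston=1, Fairlea=2, Dunmore=3, Ivery=4.
Group 1 (peak Fairlea at position 2): ranking walks positions 2-1-3-4, expanding outward from the peak — single-peaked.
Group 2 (peak Ralston at position 1): ranking walks positions 1-2-3-4, expanding outward from the peak — single-peaked.
Group 3 (peak Fairlea at position 2): ranking walks positions 2-3-1-4, expanding outward from the peak — single-peaked.
Group 4 (peak Dunmore at position 3): ranking walks positions 3-2-1-4, expanding outward from the peak — single-peaked.
Group 5 (peak Ivery at position 4): ranking walks positions 4-3-2-1, expanding outward from the peak — single-peaked.
Every ranking is single-peaked on this axis.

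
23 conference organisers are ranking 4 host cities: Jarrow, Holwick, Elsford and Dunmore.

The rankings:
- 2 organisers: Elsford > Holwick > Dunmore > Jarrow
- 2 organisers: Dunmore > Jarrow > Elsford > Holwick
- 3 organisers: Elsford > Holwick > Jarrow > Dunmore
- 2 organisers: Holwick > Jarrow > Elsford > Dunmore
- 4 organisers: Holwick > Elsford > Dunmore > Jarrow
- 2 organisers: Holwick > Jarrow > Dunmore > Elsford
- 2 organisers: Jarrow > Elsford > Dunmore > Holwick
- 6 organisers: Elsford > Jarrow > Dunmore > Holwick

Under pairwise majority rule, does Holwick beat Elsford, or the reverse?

Ballots ranking Holwick above Elsford: 2 + 4 + 2 = 8.
Ballots ranking Elsford above Holwick: 23 − 8 = 15.
Elsford wins the head-to-head 15–8.

Elsford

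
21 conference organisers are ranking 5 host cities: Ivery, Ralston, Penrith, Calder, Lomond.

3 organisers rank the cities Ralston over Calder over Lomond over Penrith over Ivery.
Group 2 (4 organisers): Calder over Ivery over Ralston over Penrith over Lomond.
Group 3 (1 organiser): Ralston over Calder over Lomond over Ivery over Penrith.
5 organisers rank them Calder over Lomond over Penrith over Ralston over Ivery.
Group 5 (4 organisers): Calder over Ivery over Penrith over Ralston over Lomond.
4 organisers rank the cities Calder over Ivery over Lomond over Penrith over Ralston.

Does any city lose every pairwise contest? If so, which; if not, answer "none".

none

Head-to-head results (21 organisers):
Ivery vs Ralston: Ivery preferred on 4+4+4 = 12 ballots; Ivery wins 12–9.
Ivery vs Penrith: 13 to 8, Ivery.
Ivery vs Calder: 0 to 21, Calder.
Ivery vs Lomond: Ivery preferred on 4+4+4 = 12 ballots; Ivery wins 12–9.
Ralston vs Penrith: Ralston is ranked higher on 3+4+1 = 8 ballots, Penrith on 13. Penrith wins 13–8.
Ralston vs Calder: Calder, 17–4.
Ralston vs Lomond: Ralston preferred on 3+4+1+4 = 12 ballots; Ralston wins 12–9.
Penrith vs Calder: 0 for Penrith, 21 for Calder — Calder by 21–0.
Penrith vs Lomond: 4+4 = 8 for Penrith, 13 for Lomond — Lomond by 13–8.
Calder vs Lomond: Calder wins 21–0.
Each city has at least one pairwise win (Ivery beats Ralston; Ralston beats Lomond; Penrith beats Ralston; Calder beats Ivery; Lomond beats Penrith) — no Condorcet loser.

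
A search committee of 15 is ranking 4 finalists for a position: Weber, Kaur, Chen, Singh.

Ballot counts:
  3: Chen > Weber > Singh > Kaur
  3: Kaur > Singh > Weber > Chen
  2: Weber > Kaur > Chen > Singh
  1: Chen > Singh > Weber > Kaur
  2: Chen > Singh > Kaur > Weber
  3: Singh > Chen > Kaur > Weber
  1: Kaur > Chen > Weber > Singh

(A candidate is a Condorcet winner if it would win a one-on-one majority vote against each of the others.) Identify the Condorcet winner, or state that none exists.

Chen

Head-to-head results (15 committee members):
Weber vs Kaur: Kaur, 9–6.
Weber vs Chen: Chen wins 10–5.
Weber vs Singh: Singh, 9–6.
Kaur–Chen: Chen 9–6.
Kaur vs Singh: Singh wins 9–6.
Chen vs Singh: Chen, 9–6.
Only Chen has no losses; Chen is the Condorcet winner.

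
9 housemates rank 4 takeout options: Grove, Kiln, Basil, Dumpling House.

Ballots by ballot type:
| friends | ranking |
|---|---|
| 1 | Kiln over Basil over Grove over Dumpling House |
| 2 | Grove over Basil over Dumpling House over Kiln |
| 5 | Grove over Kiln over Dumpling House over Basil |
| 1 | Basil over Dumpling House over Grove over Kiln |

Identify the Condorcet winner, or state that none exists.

Head-to-head results (9 friends):
Grove–Kiln: Grove 8–1.
Grove vs Basil: Grove wins 7–2.
Grove vs Dumpling House: Grove, 8–1.
Kiln vs Basil: Kiln wins 6–3.
Kiln–Dumpling House: Kiln 6–3.
Basil vs Dumpling House: Dumpling House, 5–4.
Grove defeats every rival head-to-head and is the Condorcet winner.

Grove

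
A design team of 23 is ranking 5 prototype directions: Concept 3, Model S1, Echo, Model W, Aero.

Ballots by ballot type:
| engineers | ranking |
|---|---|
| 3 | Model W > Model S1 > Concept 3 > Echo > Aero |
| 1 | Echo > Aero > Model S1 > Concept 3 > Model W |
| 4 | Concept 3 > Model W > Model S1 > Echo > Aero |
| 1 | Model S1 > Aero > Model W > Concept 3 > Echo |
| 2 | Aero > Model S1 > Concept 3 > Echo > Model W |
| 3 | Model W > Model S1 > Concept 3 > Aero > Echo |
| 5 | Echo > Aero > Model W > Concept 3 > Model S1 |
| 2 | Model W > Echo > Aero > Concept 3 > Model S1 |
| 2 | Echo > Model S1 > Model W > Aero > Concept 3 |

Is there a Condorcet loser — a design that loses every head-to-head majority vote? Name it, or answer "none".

none

Pairwise majorities:
Concept 3–Model S1: Model S1 12–11.
Concept 3 vs Echo: Concept 3 wins 13–10.
Concept 3 vs Model W: Model W, 16–7.
Concept 3–Aero: Aero 13–10.
Model S1–Echo: Model S1 13–10.
Model S1 vs Model W: 1+1+2+2 = 6 for Model S1, 17 for Model W — Model W by 17–6.
Model S1 vs Aero: Model S1 is ranked higher on 3+4+1+3+2 = 13 ballots, Aero on 10. Model S1 wins 13–10.
Echo–Model W: Model W 13–10.
Echo vs Aero: Echo is ranked higher on 3+1+4+5+2+2 = 17 ballots, Aero on 6. Echo wins 17–6.
Model W vs Aero: Model W, 14–9.
Each design has at least one pairwise win (Concept 3 beats Echo; Model S1 beats Concept 3; Echo beats Aero; Model W beats Concept 3; Aero beats Concept 3) — no Condorcet loser.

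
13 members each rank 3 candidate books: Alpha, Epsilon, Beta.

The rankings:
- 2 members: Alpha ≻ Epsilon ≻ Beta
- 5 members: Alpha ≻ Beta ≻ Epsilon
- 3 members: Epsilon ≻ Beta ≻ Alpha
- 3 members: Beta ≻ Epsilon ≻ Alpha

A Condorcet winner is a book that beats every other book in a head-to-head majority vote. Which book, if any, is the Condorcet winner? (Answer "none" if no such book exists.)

Check each pair by majority over 13 ballots:
Alpha–Epsilon: Alpha 7–6.
Alpha vs Beta: Alpha, 7–6.
Epsilon vs Beta: Beta, 8–5.
Alpha wins every pairwise contest, so Alpha is the Condorcet winner.

Alpha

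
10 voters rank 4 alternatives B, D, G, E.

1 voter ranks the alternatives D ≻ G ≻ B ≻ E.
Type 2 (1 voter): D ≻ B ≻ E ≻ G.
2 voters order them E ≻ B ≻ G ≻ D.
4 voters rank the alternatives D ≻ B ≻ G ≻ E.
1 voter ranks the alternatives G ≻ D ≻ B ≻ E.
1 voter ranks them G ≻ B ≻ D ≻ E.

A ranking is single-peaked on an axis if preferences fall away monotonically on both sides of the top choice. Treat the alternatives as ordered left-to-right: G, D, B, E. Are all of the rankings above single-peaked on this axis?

Axis positions: G=1, D=2, B=3, E=4.
Type 1 (peak D at position 2): ranking walks positions 2-1-3-4, expanding outward from the peak — single-peaked.
Type 2 (peak D at position 2): ranking walks positions 2-3-4-1, expanding outward from the peak — single-peaked.
Type 3: ranking walks positions 4-3-1-2; G is ranked above D even though D lies between G and the peak E on the axis — preferences dip and rise again. Not single-peaked.
Type 4 (peak D at position 2): ranking walks positions 2-3-1-4, expanding outward from the peak — single-peaked.
Type 5 (peak G at position 1): ranking walks positions 1-2-3-4, expanding outward from the peak — single-peaked.
Type 6: ranking walks positions 1-3-2-4; B is ranked above D even though D lies between B and the peak G on the axis — preferences dip and rise again. Not single-peaked.
Type 3 violates single-peakedness, so the profile is not single-peaked on this axis.

no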